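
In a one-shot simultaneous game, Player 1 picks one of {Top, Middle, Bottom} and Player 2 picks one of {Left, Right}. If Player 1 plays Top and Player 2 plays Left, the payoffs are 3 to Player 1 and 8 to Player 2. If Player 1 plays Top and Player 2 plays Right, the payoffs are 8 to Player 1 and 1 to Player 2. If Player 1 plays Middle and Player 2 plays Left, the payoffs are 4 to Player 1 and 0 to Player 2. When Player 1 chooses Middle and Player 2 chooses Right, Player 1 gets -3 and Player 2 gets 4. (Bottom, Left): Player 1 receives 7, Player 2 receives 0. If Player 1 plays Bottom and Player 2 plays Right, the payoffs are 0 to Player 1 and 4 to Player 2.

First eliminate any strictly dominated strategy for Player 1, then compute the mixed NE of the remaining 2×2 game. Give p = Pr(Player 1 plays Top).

p = 4/11

Player 1's strategy Middle is strictly dominated by Bottom: 7 > 4 and 0 > -3. Eliminate Middle.
Set Player 2's expected payoff from Left equal to that from Right:
  Player 2's expected payoff from Left: p·8 + (1−p)·0 = 8p
  Player 2's expected payoff from Right: p·1 + (1−p)·4 = -3p + 4
  8p = -3p + 4  ⇒  11p = 4  ⇒  p = 4/11.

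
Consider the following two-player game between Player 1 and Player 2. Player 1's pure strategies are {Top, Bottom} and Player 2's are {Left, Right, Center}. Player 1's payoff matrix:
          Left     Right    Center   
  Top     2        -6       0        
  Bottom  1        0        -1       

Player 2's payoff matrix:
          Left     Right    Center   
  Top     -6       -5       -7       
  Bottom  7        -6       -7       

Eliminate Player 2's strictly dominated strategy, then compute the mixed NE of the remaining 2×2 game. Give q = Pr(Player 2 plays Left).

Player 2's strategy Center is strictly dominated by Right: -5 > -7 and -6 > -7. Eliminate Center.
Player 1's indifference between Top and Bottom determines Player 2's mixing probability q:
  Player 1's payoff from Top: q·2 + (1−q)·(-6) = 8q - 6
  Player 1's payoff from Bottom: q·1 + (1−q)·0 = q
  8q - 6 = q  ⇒  7q = 6  ⇒  q = 6/7.

q = 6/7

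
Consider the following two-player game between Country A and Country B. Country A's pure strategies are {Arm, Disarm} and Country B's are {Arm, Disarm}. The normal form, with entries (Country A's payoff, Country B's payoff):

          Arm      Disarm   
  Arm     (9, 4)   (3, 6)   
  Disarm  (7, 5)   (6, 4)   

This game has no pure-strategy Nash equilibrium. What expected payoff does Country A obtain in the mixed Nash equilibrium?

In a mixed equilibrium Country A is indifferent between Arm and Disarm; this condition fixes q.
  Country A's expected payoff from Arm: q·9 + (1−q)·3 = 6q + 3
  Country A's expected payoff from Disarm: q·7 + (1−q)·6 = q + 6
  6q + 3 = q + 6  ⇒  5q = 3  ⇒  q = 3/5.
At equilibrium Country A is indifferent across rows, so Country A's payoff equals the payoff from Arm: (3/5)·9 + (2/5)·3 = 33/5.

33/5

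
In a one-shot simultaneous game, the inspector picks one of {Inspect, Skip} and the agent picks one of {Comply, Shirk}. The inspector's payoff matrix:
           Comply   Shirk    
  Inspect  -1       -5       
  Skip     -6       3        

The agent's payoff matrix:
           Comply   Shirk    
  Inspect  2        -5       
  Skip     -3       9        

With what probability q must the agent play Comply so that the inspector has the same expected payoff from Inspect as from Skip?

q = 8/13

The agent's mix must leave the inspector indifferent between Inspect and Skip.
  the inspector's payoff from Inspect: q·(-1) + (1−q)·(-5) = 4q - 5
  the inspector's payoff from Skip: q·(-6) + (1−q)·3 = -9q + 3
  4q - 5 = -9q + 3  ⇒  13q = 8  ⇒  q = 8/13.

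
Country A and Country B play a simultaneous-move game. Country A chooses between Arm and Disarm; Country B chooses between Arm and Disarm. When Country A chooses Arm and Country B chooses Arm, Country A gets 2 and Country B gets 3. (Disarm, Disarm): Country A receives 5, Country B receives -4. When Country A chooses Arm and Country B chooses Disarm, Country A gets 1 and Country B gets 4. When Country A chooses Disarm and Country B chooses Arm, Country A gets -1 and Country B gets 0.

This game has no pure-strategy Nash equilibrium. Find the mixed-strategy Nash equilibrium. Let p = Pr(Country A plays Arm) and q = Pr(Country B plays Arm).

p = 4/5, q = 4/7

Country A's mix must leave Country B indifferent between Arm and Disarm.
  Country B's payoff from Arm: p·3 + (1−p)·0 = 3p
  Country B's payoff from Disarm: p·4 + (1−p)·(-4) = 8p - 4
  3p = 8p - 4  ⇒  -5p = -4  ⇒  p = 4/5.
Country A's indifference between Arm and Disarm determines Country B's mixing probability q:
  Country A's payoff from Arm: q·2 + (1−q)·1 = q + 1
  Country A's payoff from Disarm: q·(-1) + (1−q)·5 = -6q + 5
  q + 1 = -6q + 5  ⇒  7q = 4  ⇒  q = 4/7.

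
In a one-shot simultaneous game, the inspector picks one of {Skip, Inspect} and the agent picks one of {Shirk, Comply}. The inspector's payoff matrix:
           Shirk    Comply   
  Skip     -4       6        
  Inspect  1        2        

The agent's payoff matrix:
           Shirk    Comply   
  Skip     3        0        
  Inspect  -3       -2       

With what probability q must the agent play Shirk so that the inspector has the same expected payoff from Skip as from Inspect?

q = 4/9

For the inspector to be willing to mix, the inspector must be indifferent between Skip and Inspect, which pins down the agent's mix.
  the inspector's expected payoff from Skip: q·(-4) + (1−q)·6 = -10q + 6
  the inspector's expected payoff from Inspect: q·1 + (1−q)·2 = -q + 2
  -10q + 6 = -q + 2  ⇒  -9q = -4  ⇒  q = 4/9.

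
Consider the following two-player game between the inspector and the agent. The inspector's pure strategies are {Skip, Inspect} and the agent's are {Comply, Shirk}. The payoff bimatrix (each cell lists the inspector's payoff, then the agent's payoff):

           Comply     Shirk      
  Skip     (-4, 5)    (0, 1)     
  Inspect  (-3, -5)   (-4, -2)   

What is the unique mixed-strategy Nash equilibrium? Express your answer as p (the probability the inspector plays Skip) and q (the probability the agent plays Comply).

p = 3/7, q = 4/5

In a mixed equilibrium the agent is indifferent between Comply and Shirk; this condition fixes p.
  the agent's payoff from Comply: p·5 + (1−p)·(-5) = 10p - 5
  the agent's payoff from Shirk: p·1 + (1−p)·(-2) = 3p - 2
  10p - 5 = 3p - 2  ⇒  7p = 3  ⇒  p = 3/7.
In a mixed equilibrium the inspector is indifferent between Skip and Inspect; this condition fixes q.
  the inspector's payoff from Skip: q·(-4) + (1−q)·0 = -4q
  the inspector's payoff from Inspect: q·(-3) + (1−q)·(-4) = q - 4
  -4q = q - 4  ⇒  -5q = -4  ⇒  q = 4/5.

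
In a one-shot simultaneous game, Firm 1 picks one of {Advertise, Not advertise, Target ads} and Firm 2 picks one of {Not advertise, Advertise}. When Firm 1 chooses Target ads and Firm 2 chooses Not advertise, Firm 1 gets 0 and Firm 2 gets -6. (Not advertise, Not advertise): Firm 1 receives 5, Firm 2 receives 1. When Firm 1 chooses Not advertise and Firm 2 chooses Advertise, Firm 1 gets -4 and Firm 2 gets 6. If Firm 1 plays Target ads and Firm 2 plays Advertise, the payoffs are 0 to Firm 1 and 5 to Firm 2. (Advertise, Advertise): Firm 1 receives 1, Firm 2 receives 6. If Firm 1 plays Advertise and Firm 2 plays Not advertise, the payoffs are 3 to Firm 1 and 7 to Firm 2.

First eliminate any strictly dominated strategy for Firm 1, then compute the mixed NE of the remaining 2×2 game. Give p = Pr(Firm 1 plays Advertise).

Firm 1's strategy Target ads is strictly dominated by Advertise: 3 > 0 and 1 > 0. Eliminate Target ads.
In a mixed equilibrium Firm 2 is indifferent between Not advertise and Advertise; this condition fixes p.
  Firm 2's payoff from Not advertise: p·7 + (1−p)·1 = 6p + 1
  Firm 2's payoff from Advertise: p·6 + (1−p)·6 = 6
  6p + 1 = 6  ⇒  6p = 5  ⇒  p = 5/6.

p = 5/6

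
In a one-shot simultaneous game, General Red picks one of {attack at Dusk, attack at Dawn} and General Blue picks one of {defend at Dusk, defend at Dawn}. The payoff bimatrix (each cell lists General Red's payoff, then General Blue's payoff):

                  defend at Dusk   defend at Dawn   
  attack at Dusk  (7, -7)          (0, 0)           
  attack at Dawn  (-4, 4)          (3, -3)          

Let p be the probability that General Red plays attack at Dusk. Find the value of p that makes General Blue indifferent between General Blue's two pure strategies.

Set General Blue's expected payoff from defend at Dusk equal to that from defend at Dawn:
  General Blue's payoff from defend at Dusk: p·(-7) + (1−p)·4 = -11p + 4
  General Blue's payoff from defend at Dawn: p·0 + (1−p)·(-3) = 3p - 3
  -11p + 4 = 3p - 3  ⇒  -14p = -7  ⇒  p = 1/2.

p = 1/2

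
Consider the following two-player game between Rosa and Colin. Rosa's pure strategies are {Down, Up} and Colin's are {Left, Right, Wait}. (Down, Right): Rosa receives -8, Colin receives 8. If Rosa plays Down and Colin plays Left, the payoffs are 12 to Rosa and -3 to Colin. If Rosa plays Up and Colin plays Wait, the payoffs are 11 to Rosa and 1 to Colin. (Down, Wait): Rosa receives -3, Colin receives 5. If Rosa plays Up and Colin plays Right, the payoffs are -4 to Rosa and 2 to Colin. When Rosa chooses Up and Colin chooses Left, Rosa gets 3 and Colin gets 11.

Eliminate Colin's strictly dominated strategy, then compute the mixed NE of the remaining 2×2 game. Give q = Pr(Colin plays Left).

q = 4/13

Colin's strategy Wait is strictly dominated by Right: 8 > 5 and 2 > 1. Eliminate Wait.
Set Rosa's expected payoff from Down equal to that from Up:
  Rosa's payoff to Down: q·12 + (1−q)·(-8) = 20q - 8
  Rosa's payoff to Up: q·3 + (1−q)·(-4) = 7q - 4
  20q - 8 = 7q - 4  ⇒  13q = 4  ⇒  q = 4/13.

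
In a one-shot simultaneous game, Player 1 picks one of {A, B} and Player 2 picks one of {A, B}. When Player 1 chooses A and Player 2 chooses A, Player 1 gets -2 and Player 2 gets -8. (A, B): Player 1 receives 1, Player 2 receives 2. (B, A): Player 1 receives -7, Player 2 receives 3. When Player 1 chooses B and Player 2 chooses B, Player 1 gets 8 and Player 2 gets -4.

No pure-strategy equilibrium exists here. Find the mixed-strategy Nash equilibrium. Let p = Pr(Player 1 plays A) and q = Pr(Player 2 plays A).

Player 1's mix must leave Player 2 indifferent between A and B.
  Player 2's expected payoff from A: p·(-8) + (1−p)·3 = -11p + 3
  Player 2's expected payoff from B: p·2 + (1−p)·(-4) = 6p - 4
  -11p + 3 = 6p - 4  ⇒  -17p = -7  ⇒  p = 7/17.
Set Player 1's expected payoff from A equal to that from B:
  Player 1's expected payoff from A: q·(-2) + (1−q)·1 = -3q + 1
  Player 1's expected payoff from B: q·(-7) + (1−q)·8 = -15q + 8
  -3q + 1 = -15q + 8  ⇒  12q = 7  ⇒  q = 7/12.

p = 7/17, q = 7/12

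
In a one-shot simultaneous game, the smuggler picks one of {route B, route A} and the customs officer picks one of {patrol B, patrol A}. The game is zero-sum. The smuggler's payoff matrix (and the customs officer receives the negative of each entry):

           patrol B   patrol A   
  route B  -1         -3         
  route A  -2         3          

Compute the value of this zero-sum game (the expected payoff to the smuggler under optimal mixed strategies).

v = -9/7

The customs officer's mix must leave the smuggler indifferent between route B and route A.
  the smuggler's payoff to route B: q·(-1) + (1−q)·(-3) = 2q - 3
  the smuggler's payoff to route A: q·(-2) + (1−q)·3 = -5q + 3
  2q - 3 = -5q + 3  ⇒  7q = 6  ⇒  q = 6/7.
The value is the smuggler's expected payoff against this mix (using route B): (6/7)·(-1) + (1/7)·(-3) = -9/7.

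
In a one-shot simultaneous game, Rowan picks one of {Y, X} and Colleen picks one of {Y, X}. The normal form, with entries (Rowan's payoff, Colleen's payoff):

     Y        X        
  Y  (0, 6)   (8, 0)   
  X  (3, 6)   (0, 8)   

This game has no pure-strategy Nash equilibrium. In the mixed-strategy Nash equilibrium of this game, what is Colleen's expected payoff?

6

Colleen's indifference between Y and X determines Rowan's mixing probability p:
  Colleen's payoff from Y: p·6 + (1−p)·6 = 6
  Colleen's payoff from X: p·0 + (1−p)·8 = -8p + 8
  6 = -8p + 8  ⇒  8p = 2  ⇒  p = 1/4.
At equilibrium Colleen is indifferent across columns, so Colleen's payoff equals the payoff from Y: (1/4)·6 + (3/4)·6 = 6.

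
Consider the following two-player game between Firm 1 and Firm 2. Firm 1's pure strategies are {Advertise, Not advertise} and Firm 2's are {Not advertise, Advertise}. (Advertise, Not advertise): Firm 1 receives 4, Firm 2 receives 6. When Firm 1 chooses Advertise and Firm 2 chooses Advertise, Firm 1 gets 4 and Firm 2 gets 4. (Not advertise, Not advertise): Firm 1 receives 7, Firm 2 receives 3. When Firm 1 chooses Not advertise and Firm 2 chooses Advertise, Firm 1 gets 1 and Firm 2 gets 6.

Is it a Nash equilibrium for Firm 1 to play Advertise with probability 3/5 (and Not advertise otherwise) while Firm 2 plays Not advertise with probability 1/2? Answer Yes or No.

Check Firm 2's indifference given Firm 1's mix p = 3/5:
  payoff from Not advertise = 24/5; payoff from Advertise = 24/5 — equal.
Check Firm 1's indifference given Firm 2's mix q = 1/2:
  payoff from Advertise = 4; payoff from Not advertise = 4 — equal.
Both players are indifferent, so neither can profitably deviate.

Yes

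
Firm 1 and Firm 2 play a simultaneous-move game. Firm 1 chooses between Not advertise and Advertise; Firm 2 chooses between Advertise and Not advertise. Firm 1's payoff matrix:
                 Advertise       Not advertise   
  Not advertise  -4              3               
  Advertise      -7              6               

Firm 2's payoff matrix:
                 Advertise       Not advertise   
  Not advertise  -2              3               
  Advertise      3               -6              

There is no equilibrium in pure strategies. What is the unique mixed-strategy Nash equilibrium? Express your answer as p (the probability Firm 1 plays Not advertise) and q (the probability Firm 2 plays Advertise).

For Firm 2 to be willing to mix, Firm 2 must be indifferent between Advertise and Not advertise, which pins down Firm 1's mix.
  Firm 2's payoff from Advertise: p·(-2) + (1−p)·3 = -5p + 3
  Firm 2's payoff from Not advertise: p·3 + (1−p)·(-6) = 9p - 6
  -5p + 3 = 9p - 6  ⇒  -14p = -9  ⇒  p = 9/14.
Set Firm 1's expected payoff from Not advertise equal to that from Advertise:
  Firm 1's payoff from Not advertise: q·(-4) + (1−q)·3 = -7q + 3
  Firm 1's payoff from Advertise: q·(-7) + (1−q)·6 = -13q + 6
  -7q + 3 = -13q + 6  ⇒  6q = 3  ⇒  q = 1/2.

p = 9/14, q = 1/2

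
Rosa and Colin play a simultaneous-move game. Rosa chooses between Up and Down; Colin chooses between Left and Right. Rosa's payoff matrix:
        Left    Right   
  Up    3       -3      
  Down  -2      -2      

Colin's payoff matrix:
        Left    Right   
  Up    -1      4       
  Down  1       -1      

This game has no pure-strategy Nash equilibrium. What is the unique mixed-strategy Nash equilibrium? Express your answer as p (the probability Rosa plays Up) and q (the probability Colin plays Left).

For Colin to be willing to mix, Colin must be indifferent between Left and Right, which pins down Rosa's mix.
  Colin's payoff to Left: p·(-1) + (1−p)·1 = -2p + 1
  Colin's payoff to Right: p·4 + (1−p)·(-1) = 5p - 1
  -2p + 1 = 5p - 1  ⇒  -7p = -2  ⇒  p = 2/7.
Set Rosa's expected payoff from Up equal to that from Down:
  Rosa's payoff from Up: q·3 + (1−q)·(-3) = 6q - 3
  Rosa's payoff from Down: q·(-2) + (1−q)·(-2) = -2
  6q - 3 = -2  ⇒  6q = 1  ⇒  q = 1/6.

p = 2/7, q = 1/6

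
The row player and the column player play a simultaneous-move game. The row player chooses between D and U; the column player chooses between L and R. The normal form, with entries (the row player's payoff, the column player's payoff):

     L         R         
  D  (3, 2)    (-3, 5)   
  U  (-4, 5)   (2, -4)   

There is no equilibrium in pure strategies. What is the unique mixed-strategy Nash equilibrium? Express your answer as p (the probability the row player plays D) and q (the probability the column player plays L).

p = 3/4, q = 5/12

For the column player to be willing to mix, the column player must be indifferent between L and R, which pins down the row player's mix.
  the column player's payoff from L: p·2 + (1−p)·5 = -3p + 5
  the column player's payoff from R: p·5 + (1−p)·(-4) = 9p - 4
  -3p + 5 = 9p - 4  ⇒  -12p = -9  ⇒  p = 3/4.
The column player's mix must leave the row player indifferent between D and U.
  the row player's payoff from D: q·3 + (1−q)·(-3) = 6q - 3
  the row player's payoff from U: q·(-4) + (1−q)·2 = -6q + 2
  6q - 3 = -6q + 2  ⇒  12q = 5  ⇒  q = 5/12.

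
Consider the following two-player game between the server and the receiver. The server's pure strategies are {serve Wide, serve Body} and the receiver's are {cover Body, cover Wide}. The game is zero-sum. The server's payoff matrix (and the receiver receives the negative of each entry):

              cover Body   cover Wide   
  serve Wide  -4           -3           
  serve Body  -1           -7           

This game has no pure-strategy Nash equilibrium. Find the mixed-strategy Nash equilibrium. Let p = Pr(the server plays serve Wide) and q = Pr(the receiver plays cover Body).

In a mixed equilibrium the receiver is indifferent between cover Body and cover Wide; this condition fixes p.
  the receiver's payoff from cover Body: p·4 + (1−p)·1 = 3p + 1
  the receiver's payoff from cover Wide: p·3 + (1−p)·7 = -4p + 7
  3p + 1 = -4p + 7  ⇒  7p = 6  ⇒  p = 6/7.
For the server to be willing to mix, the server must be indifferent between serve Wide and serve Body, which pins down the receiver's mix.
  the server's payoff to serve Wide: q·(-4) + (1−q)·(-3) = -q - 3
  the server's payoff to serve Body: q·(-1) + (1−q)·(-7) = 6q - 7
  -q - 3 = 6q - 7  ⇒  -7q = -4  ⇒  q = 4/7.

p = 6/7, q = 4/7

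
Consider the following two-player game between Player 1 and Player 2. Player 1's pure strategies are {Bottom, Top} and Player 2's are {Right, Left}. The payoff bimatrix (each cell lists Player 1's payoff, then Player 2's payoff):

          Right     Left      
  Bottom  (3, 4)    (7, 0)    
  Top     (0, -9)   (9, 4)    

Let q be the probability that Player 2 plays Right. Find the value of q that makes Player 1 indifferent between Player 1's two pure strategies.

q = 2/5

Player 1's indifference between Bottom and Top determines Player 2's mixing probability q:
  Player 1's expected payoff from Bottom: q·3 + (1−q)·7 = -4q + 7
  Player 1's expected payoff from Top: q·0 + (1−q)·9 = -9q + 9
  -4q + 7 = -9q + 9  ⇒  5q = 2  ⇒  q = 2/5.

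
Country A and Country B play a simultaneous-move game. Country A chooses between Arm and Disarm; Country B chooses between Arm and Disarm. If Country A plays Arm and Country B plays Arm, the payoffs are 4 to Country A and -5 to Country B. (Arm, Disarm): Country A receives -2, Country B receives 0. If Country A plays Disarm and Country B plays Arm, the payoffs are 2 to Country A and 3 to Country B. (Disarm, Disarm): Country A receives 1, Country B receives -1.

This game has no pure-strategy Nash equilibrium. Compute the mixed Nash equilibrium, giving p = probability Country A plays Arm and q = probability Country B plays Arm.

p = 4/9, q = 3/5

In a mixed equilibrium Country B is indifferent between Arm and Disarm; this condition fixes p.
  Country B's payoff from Arm: p·(-5) + (1−p)·3 = -8p + 3
  Country B's payoff from Disarm: p·0 + (1−p)·(-1) = p - 1
  -8p + 3 = p - 1  ⇒  -9p = -4  ⇒  p = 4/9.
Country A's indifference between Arm and Disarm determines Country B's mixing probability q:
  Country A's expected payoff from Arm: q·4 + (1−q)·(-2) = 6q - 2
  Country A's expected payoff from Disarm: q·2 + (1−q)·1 = q + 1
  6q - 2 = q + 1  ⇒  5q = 3  ⇒  q = 3/5.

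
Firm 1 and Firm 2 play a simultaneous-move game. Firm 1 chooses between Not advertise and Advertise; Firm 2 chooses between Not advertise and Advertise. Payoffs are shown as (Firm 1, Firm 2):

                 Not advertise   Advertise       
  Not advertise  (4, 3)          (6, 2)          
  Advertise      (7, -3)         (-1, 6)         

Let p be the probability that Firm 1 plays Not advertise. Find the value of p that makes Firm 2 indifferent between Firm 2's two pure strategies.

In a mixed equilibrium Firm 2 is indifferent between Not advertise and Advertise; this condition fixes p.
  Firm 2's payoff to Not advertise: p·3 + (1−p)·(-3) = 6p - 3
  Firm 2's payoff to Advertise: p·2 + (1−p)·6 = -4p + 6
  6p - 3 = -4p + 6  ⇒  10p = 9  ⇒  p = 9/10.

p = 9/10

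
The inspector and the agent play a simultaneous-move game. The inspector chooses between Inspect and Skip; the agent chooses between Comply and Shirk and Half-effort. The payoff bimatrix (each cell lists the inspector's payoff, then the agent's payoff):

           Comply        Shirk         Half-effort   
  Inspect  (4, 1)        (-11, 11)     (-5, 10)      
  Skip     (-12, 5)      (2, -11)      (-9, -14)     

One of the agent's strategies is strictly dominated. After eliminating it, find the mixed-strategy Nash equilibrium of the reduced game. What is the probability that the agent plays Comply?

q = 13/29

The agent's strategy Half-effort is strictly dominated by Shirk: 11 > 10 and -11 > -14. Eliminate Half-effort.
For the inspector to be willing to mix, the inspector must be indifferent between Inspect and Skip, which pins down the agent's mix.
  the inspector's payoff to Inspect: q·4 + (1−q)·(-11) = 15q - 11
  the inspector's payoff to Skip: q·(-12) + (1−q)·2 = -14q + 2
  15q - 11 = -14q + 2  ⇒  29q = 13  ⇒  q = 13/29.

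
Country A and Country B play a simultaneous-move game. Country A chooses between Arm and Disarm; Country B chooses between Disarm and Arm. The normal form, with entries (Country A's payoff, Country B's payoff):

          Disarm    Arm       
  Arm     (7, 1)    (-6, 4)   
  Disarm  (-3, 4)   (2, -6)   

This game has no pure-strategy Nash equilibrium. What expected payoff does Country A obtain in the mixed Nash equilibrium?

-2/9

Country B's mix must leave Country A indifferent between Arm and Disarm.
  Country A's expected payoff from Arm: q·7 + (1−q)·(-6) = 13q - 6
  Country A's expected payoff from Disarm: q·(-3) + (1−q)·2 = -5q + 2
  13q - 6 = -5q + 2  ⇒  18q = 8  ⇒  q = 4/9.
At equilibrium Country A is indifferent across rows, so Country A's payoff equals the payoff from Arm: (4/9)·7 + (5/9)·(-6) = -2/9.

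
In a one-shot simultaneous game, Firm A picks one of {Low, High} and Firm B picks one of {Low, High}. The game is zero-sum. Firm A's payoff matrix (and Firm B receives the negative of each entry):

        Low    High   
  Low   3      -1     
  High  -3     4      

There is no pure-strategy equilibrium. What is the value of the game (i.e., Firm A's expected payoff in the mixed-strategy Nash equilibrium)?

In a mixed equilibrium Firm A is indifferent between Low and High; this condition fixes q.
  Firm A's expected payoff from Low: q·3 + (1−q)·(-1) = 4q - 1
  Firm A's expected payoff from High: q·(-3) + (1−q)·4 = -7q + 4
  4q - 1 = -7q + 4  ⇒  11q = 5  ⇒  q = 5/11.
The value is Firm A's expected payoff against this mix (using Low): (5/11)·3 + (6/11)·(-1) = 9/11.

v = 9/11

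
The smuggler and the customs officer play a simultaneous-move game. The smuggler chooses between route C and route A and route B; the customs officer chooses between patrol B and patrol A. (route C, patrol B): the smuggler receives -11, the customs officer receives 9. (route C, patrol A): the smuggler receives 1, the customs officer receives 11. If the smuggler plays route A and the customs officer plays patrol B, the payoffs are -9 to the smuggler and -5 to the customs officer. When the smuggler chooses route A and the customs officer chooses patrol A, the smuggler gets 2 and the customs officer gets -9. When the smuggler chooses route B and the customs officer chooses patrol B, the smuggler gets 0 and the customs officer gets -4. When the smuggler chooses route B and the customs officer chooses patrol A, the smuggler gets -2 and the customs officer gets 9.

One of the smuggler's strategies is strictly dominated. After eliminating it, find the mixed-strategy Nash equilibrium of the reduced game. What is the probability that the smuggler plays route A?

The smuggler's strategy route C is strictly dominated by route A: -9 > -11 and 2 > 1. Eliminate route C.
For the customs officer to be willing to mix, the customs officer must be indifferent between patrol B and patrol A, which pins down the smuggler's mix.
  the customs officer's payoff from patrol B: p·(-5) + (1−p)·(-4) = -p - 4
  the customs officer's payoff from patrol A: p·(-9) + (1−p)·9 = -18p + 9
  -p - 4 = -18p + 9  ⇒  17p = 13  ⇒  p = 13/17.

p = 13/17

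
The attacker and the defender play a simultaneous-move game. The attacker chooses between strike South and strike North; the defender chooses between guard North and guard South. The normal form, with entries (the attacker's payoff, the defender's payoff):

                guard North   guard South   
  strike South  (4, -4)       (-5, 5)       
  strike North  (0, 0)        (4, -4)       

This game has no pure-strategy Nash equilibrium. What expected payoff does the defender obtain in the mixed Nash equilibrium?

The attacker's mix must leave the defender indifferent between guard North and guard South.
  the defender's payoff to guard North: p·(-4) + (1−p)·0 = -4p
  the defender's payoff to guard South: p·5 + (1−p)·(-4) = 9p - 4
  -4p = 9p - 4  ⇒  -13p = -4  ⇒  p = 4/13.
At equilibrium the defender is indifferent across columns, so the defender's payoff equals the payoff from guard North: (4/13)·(-4) + (9/13)·0 = -16/13.

-16/13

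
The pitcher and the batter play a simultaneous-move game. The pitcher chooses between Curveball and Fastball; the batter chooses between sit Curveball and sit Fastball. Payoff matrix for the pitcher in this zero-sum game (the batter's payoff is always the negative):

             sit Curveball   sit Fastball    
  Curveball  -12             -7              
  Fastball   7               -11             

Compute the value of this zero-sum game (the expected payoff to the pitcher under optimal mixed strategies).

Set the pitcher's expected payoff from Curveball equal to that from Fastball:
  the pitcher's expected payoff from Curveball: q·(-12) + (1−q)·(-7) = -5q - 7
  the pitcher's expected payoff from Fastball: q·7 + (1−q)·(-11) = 18q - 11
  -5q - 7 = 18q - 11  ⇒  -23q = -4  ⇒  q = 4/23.
The value is the pitcher's expected payoff against this mix (using Curveball): (4/23)·(-12) + (19/23)·(-7) = -181/23.

v = -181/23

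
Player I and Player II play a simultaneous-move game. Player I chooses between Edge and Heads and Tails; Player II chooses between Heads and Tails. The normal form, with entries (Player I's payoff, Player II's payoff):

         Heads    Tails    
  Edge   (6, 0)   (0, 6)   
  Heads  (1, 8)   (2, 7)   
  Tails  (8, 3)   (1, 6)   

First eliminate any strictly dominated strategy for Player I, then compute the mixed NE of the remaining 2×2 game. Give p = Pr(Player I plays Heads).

p = 3/4

Player I's strategy Edge is strictly dominated by Tails: 8 > 6 and 1 > 0. Eliminate Edge.
Player I's mix must leave Player II indifferent between Heads and Tails.
  Player II's expected payoff from Heads: p·8 + (1−p)·3 = 5p + 3
  Player II's expected payoff from Tails: p·7 + (1−p)·6 = p + 6
  5p + 3 = p + 6  ⇒  4p = 3  ⇒  p = 3/4.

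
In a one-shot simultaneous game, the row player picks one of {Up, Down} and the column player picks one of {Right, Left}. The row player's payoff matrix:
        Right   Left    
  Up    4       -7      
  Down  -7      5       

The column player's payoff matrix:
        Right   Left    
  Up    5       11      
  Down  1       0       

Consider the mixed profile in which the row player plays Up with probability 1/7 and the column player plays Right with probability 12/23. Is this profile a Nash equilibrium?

Check the column player's indifference given the row player's mix p = 1/7:
  payoff from Right = 11/7; payoff from Left = 11/7 — equal.
Check the row player's indifference given the column player's mix q = 12/23:
  payoff from Up = -29/23; payoff from Down = -29/23 — equal.
Both players are indifferent, so neither can profitably deviate.

Yes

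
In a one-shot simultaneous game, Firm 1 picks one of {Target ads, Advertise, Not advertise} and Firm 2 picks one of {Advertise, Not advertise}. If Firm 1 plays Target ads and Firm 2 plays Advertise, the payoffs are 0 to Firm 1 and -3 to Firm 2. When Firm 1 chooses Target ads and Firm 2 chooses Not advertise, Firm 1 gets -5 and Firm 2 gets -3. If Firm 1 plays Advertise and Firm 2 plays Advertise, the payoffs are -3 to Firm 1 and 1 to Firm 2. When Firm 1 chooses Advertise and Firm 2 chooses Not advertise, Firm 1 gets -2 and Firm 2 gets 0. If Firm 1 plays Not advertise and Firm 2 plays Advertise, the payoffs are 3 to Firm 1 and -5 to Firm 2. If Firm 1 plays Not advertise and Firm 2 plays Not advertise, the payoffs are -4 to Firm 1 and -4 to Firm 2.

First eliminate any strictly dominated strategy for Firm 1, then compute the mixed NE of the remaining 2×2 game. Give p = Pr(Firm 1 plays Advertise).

Firm 1's strategy Target ads is strictly dominated by Not advertise: 3 > 0 and -4 > -5. Eliminate Target ads.
In a mixed equilibrium Firm 2 is indifferent between Advertise and Not advertise; this condition fixes p.
  Firm 2's payoff to Advertise: p·1 + (1−p)·(-5) = 6p - 5
  Firm 2's payoff to Not advertise: p·0 + (1−p)·(-4) = 4p - 4
  6p - 5 = 4p - 4  ⇒  2p = 1  ⇒  p = 1/2.

p = 1/2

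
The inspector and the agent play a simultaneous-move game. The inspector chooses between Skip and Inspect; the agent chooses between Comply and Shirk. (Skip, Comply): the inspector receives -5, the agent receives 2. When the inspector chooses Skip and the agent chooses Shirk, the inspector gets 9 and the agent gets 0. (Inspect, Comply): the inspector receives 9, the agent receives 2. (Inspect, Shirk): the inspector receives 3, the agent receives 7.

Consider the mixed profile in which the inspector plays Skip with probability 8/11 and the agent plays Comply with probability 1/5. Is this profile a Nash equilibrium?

No

Given the inspector's mix p = 8/11, the agent's payoff from Comply is 2 but from Shirk is 21/11. The agent strictly prefers Comply, so the agent would not mix.
So the proposed profile is not a Nash equilibrium.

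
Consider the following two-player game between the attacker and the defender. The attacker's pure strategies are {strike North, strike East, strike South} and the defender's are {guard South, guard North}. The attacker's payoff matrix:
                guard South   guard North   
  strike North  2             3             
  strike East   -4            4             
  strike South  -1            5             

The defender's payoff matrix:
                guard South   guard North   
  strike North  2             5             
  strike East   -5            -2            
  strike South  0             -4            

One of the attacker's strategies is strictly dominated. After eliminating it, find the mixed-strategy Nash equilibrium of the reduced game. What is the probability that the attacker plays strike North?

p = 4/7

The attacker's strategy strike East is strictly dominated by strike South: -1 > -4 and 5 > 4. Eliminate strike East.
The defender's indifference between guard South and guard North determines the attacker's mixing probability p:
  the defender's payoff from guard South: p·2 + (1−p)·0 = 2p
  the defender's payoff from guard North: p·5 + (1−p)·(-4) = 9p - 4
  2p = 9p - 4  ⇒  -7p = -4  ⇒  p = 4/7.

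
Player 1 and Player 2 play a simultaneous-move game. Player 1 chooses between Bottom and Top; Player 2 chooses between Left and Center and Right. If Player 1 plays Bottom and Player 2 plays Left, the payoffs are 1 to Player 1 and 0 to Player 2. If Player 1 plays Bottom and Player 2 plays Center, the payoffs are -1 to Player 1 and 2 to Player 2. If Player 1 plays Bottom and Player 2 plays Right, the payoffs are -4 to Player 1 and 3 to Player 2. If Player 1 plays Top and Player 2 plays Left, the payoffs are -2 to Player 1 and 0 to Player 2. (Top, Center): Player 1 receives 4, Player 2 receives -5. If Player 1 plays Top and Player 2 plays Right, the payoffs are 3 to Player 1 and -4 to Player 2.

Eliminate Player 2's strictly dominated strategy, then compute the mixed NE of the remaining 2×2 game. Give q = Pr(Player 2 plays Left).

q = 7/10

Player 2's strategy Center is strictly dominated by Right: 3 > 2 and -4 > -5. Eliminate Center.
Player 1's indifference between Bottom and Top determines Player 2's mixing probability q:
  Player 1's payoff to Bottom: q·1 + (1−q)·(-4) = 5q - 4
  Player 1's payoff to Top: q·(-2) + (1−q)·3 = -5q + 3
  5q - 4 = -5q + 3  ⇒  10q = 7  ⇒  q = 7/10.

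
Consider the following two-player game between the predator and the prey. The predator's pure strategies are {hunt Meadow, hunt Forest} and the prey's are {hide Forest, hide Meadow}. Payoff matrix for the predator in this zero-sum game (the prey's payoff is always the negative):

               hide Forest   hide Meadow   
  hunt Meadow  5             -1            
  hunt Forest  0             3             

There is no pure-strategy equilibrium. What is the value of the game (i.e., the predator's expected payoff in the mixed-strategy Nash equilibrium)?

In a mixed equilibrium the predator is indifferent between hunt Meadow and hunt Forest; this condition fixes q.
  the predator's payoff from hunt Meadow: q·5 + (1−q)·(-1) = 6q - 1
  the predator's payoff from hunt Forest: q·0 + (1−q)·3 = -3q + 3
  6q - 1 = -3q + 3  ⇒  9q = 4  ⇒  q = 4/9.
The value is the predator's expected payoff against this mix (using hunt Meadow): (4/9)·5 + (5/9)·(-1) = 5/3.

v = 5/3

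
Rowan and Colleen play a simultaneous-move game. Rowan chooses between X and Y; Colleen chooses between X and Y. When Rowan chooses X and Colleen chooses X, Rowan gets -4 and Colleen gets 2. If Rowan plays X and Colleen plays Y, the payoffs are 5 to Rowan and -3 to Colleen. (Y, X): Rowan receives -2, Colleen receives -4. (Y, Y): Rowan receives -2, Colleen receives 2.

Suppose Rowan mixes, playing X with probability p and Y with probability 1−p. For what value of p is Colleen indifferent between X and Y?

In a mixed equilibrium Colleen is indifferent between X and Y; this condition fixes p.
  Colleen's expected payoff from X: p·2 + (1−p)·(-4) = 6p - 4
  Colleen's expected payoff from Y: p·(-3) + (1−p)·2 = -5p + 2
  6p - 4 = -5p + 2  ⇒  11p = 6  ⇒  p = 6/11.

p = 6/11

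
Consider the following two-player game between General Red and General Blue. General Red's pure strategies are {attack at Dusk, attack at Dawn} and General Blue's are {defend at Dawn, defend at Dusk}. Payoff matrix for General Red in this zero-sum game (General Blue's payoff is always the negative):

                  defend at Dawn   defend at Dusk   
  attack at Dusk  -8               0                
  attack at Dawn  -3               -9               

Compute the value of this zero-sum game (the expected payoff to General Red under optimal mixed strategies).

v = -36/7

For General Red to be willing to mix, General Red must be indifferent between attack at Dusk and attack at Dawn, which pins down General Blue's mix.
  General Red's payoff from attack at Dusk: q·(-8) + (1−q)·0 = -8q
  General Red's payoff from attack at Dawn: q·(-3) + (1−q)·(-9) = 6q - 9
  -8q = 6q - 9  ⇒  -14q = -9  ⇒  q = 9/14.
The value is General Red's expected payoff against this mix (using attack at Dusk): (9/14)·(-8) + (5/14)·0 = -36/7.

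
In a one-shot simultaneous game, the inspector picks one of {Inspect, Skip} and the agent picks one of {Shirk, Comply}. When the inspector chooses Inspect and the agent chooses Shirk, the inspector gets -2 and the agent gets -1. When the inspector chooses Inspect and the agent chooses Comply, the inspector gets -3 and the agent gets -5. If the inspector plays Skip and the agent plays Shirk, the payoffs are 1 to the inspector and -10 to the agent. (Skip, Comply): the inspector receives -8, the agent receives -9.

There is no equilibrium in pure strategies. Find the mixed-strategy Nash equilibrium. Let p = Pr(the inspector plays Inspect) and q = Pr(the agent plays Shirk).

The agent's indifference between Shirk and Comply determines the inspector's mixing probability p:
  the agent's payoff to Shirk: p·(-1) + (1−p)·(-10) = 9p - 10
  the agent's payoff to Comply: p·(-5) + (1−p)·(-9) = 4p - 9
  9p - 10 = 4p - 9  ⇒  5p = 1  ⇒  p = 1/5.
The inspector's indifference between Inspect and Skip determines the agent's mixing probability q:
  the inspector's expected payoff from Inspect: q·(-2) + (1−q)·(-3) = q - 3
  the inspector's expected payoff from Skip: q·1 + (1−q)·(-8) = 9q - 8
  q - 3 = 9q - 8  ⇒  -8q = -5  ⇒  q = 5/8.

p = 1/5, q = 5/8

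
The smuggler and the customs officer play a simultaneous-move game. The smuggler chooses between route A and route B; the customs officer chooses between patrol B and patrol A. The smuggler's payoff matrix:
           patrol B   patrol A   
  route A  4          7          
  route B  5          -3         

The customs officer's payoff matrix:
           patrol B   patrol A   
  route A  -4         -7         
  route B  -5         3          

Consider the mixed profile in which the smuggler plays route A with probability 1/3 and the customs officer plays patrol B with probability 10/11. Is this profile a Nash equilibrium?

Given the smuggler's mix p = 1/3, the customs officer's payoff from patrol B is -14/3 but from patrol A is -1/3. The customs officer strictly prefers patrol A, so the customs officer would not mix.
So the proposed profile is not a Nash equilibrium.

No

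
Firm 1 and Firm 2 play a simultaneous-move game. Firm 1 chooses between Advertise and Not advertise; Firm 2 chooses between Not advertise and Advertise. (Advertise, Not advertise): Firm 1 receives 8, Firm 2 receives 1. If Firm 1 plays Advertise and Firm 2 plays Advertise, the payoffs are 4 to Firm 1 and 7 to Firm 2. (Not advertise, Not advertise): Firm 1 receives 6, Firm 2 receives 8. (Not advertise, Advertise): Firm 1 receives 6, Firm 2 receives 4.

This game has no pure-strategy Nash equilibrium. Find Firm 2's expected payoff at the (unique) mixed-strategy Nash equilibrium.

In a mixed equilibrium Firm 2 is indifferent between Not advertise and Advertise; this condition fixes p.
  Firm 2's payoff from Not advertise: p·1 + (1−p)·8 = -7p + 8
  Firm 2's payoff from Advertise: p·7 + (1−p)·4 = 3p + 4
  -7p + 8 = 3p + 4  ⇒  -10p = -4  ⇒  p = 2/5.
At equilibrium Firm 2 is indifferent across columns, so Firm 2's payoff equals the payoff from Not advertise: (2/5)·1 + (3/5)·8 = 26/5.

26/5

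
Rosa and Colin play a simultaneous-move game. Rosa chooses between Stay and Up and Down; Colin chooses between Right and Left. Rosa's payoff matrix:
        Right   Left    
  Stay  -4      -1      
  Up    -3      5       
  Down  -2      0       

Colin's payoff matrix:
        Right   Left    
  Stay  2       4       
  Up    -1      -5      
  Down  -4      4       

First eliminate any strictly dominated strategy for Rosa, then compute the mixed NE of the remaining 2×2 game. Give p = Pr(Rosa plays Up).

Rosa's strategy Stay is strictly dominated by Down: -2 > -4 and 0 > -1. Eliminate Stay.
Rosa's mix must leave Colin indifferent between Right and Left.
  Colin's expected payoff from Right: p·(-1) + (1−p)·(-4) = 3p - 4
  Colin's expected payoff from Left: p·(-5) + (1−p)·4 = -9p + 4
  3p - 4 = -9p + 4  ⇒  12p = 8  ⇒  p = 2/3.

p = 2/3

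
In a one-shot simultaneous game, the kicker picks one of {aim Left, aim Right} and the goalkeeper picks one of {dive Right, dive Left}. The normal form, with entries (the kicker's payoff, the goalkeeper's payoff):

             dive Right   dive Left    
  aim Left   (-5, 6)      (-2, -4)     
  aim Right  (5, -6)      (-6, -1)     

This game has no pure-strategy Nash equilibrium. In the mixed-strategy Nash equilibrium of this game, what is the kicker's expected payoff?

The kicker's indifference between aim Left and aim Right determines the goalkeeper's mixing probability q:
  the kicker's payoff to aim Left: q·(-5) + (1−q)·(-2) = -3q - 2
  the kicker's payoff to aim Right: q·5 + (1−q)·(-6) = 11q - 6
  -3q - 2 = 11q - 6  ⇒  -14q = -4  ⇒  q = 2/7.
At equilibrium the kicker is indifferent across rows, so the kicker's payoff equals the payoff from aim Left: (2/7)·(-5) + (5/7)·(-2) = -20/7.

-20/7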